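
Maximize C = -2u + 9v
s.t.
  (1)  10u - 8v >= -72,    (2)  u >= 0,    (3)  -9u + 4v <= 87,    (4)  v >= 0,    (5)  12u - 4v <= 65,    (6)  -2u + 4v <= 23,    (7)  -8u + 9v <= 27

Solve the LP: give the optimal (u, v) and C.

The optimum lies where 12u - 4v = 65 and -2u + 4v = 23.
Solving simultaneously gives u = 44/5, v = 203/20.

u = 44/5, v = 203/20, maximum C = 295/4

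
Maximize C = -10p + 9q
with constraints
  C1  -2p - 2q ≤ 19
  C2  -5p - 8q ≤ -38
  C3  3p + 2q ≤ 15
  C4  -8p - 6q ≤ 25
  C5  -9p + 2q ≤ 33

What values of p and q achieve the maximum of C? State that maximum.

p = -3/2, q = 39/4, maximum C = 411/4

Corner points and C = -10p + 9q:
  (22/7, 39/14) → C = -89/14
  (-94/41, 507/82) → C = 6443/82
  (-3/2, 39/4) → C = 411/4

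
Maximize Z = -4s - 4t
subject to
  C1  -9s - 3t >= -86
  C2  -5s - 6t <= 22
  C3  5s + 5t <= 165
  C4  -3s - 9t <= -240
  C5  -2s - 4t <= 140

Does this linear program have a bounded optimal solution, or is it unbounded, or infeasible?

unbounded

From the feasible point (-13/6, 211/6), moving in the direction (-6, 5) keeps every constraint satisfied while Z increases without bound.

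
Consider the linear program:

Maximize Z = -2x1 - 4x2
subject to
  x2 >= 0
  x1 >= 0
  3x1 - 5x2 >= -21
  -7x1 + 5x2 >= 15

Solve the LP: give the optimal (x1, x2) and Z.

x1 = 0, x2 = 3, maximum Z = -12

Feasible corners and Z = -2x1 - 4x2:
  (0, 21/5) → Z = -84/5
  (0, 3) → Z = -12
  (3/2, 51/10) → Z = -117/5

The optimum lies where x1 = 0 and -7x1 + 5x2 = 15.
Solving simultaneously gives x1 = 0, x2 = 3.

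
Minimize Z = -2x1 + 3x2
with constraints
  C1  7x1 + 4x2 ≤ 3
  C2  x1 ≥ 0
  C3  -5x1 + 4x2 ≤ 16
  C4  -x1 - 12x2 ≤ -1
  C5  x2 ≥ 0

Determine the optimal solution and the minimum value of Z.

The binding constraints are 7x1 + 4x2 = 3 and -x1 - 12x2 = -1.
Solving simultaneously gives x1 = 2/5, x2 = 1/20.

x1 = 2/5, x2 = 1/20, minimum Z = -13/20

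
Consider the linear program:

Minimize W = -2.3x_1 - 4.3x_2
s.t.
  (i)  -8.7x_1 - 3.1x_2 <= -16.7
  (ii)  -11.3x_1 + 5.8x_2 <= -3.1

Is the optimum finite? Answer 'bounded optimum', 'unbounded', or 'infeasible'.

From the feasible point (10647/8549, 16174/8549), moving in the direction (5.8, 11.3) keeps every constraint satisfied while W decreases without bound.

unbounded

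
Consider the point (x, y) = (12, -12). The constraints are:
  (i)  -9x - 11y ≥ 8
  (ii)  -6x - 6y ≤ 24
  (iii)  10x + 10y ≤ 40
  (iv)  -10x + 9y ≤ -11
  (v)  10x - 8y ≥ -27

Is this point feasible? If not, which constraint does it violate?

(i): 24 ≥ 8 ✓
(ii): 0 ≤ 24 ✓
(iii): 0 ≤ 40 ✓
(iv): -228 ≤ -11 ✓
(v): 216 ≥ -27 ✓

feasible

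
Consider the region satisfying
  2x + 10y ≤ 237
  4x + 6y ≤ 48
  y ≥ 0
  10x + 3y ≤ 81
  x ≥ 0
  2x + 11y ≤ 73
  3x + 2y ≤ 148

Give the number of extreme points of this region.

The feasible vertices (each the meet of two boundaries and inside every other half-plane) are:
  (57/8, 13/4)
  (45/16, 49/8)
  (81/10, 0)
  (0, 0)
  (0, 73/11)

5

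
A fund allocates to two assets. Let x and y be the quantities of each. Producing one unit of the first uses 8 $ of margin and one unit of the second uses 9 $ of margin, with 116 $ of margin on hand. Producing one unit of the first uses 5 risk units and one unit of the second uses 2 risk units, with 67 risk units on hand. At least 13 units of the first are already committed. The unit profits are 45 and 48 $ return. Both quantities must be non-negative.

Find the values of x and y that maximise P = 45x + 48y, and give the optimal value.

x = 13, y = 1, maximum P = 633

Corner points and P = 45x + 48y:
  (67/5, 0) → P = 603
  (13, 0) → P = 585
  (13, 1) → P = 633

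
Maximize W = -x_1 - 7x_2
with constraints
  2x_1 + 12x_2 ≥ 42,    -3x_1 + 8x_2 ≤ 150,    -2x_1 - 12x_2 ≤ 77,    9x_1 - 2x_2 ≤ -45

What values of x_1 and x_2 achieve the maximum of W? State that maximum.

x_1 = -57/14, x_2 = 117/28, maximum W = -705/28

Corner points and W = -x_1 - 7x_2:
  (-366/13, 213/26) → W = -759/26
  (-57/14, 117/28) → W = -705/28
  (-10/11, 405/22) → W = -2815/22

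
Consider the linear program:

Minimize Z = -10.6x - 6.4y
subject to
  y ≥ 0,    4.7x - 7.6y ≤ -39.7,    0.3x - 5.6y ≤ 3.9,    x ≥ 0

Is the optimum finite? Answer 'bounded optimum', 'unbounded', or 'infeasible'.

From the feasible point (0, 397/76), moving in the direction (0, 1) keeps every constraint satisfied while Z decreases without bound.

unbounded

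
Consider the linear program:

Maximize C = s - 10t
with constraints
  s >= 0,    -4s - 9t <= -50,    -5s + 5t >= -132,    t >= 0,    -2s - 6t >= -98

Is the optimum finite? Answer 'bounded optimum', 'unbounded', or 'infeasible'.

bounded optimum

Feasible corners and C = s - 10t:
  (0, 50/9) → C = -500/9
  (0, 49/3) → C = -490/3
  (25/2, 0) → C = 25/2
  (132/5, 0) → C = 132/5
  (641/20, 113/20) → C = -489/20
The feasible region has finitely many vertices and no improving ray; the maximum is 132/5 at (132/5, 0).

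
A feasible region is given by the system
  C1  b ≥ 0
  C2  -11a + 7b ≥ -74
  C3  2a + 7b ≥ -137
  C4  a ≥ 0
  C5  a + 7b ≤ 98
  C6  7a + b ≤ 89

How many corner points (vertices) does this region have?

Intersecting each pair of boundary lines and keeping only the points that satisfy every inequality leaves:
  (74/11, 0)
  (0, 0)
  (697/60, 461/60)
  (0, 14)
  (175/16, 199/16)

5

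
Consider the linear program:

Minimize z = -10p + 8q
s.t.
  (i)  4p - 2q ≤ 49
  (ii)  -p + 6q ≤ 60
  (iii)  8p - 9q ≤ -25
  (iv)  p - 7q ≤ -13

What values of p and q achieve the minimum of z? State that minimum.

Corner points and z = -10p + 8q:
  (10, 35/3) → z = -20/3
  (-342, -47) → z = 3044
  (-58/47, 79/47) → z = 1212/47

The optimum lies where -p + 6q = 60 and 8p - 9q = -25.
Solving simultaneously gives p = 10, q = 35/3.

p = 10, q = 35/3, minimum z = -20/3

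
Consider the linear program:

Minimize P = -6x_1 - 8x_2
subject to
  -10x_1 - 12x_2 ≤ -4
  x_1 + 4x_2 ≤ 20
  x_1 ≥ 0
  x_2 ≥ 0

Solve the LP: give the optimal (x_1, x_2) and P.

x_1 = 20, x_2 = 0, minimum P = -120

Extreme points and P = -6x_1 - 8x_2:
  (0, 1/3) → P = -8/3
  (2/5, 0) → P = -12/5
  (0, 5) → P = -40
  (20, 0) → P = -120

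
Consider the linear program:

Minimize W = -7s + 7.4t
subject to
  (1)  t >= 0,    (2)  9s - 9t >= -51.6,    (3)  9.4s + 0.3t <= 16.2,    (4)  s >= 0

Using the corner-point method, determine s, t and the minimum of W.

s = 81/47, t = 0, minimum W = -567/47

Feasible corners and W = -7s + 7.4t:
  (81/47, 0) → W = -567/47
  (0, 0) → W = 0
  (724/485, 10514/1455) → W = 312998/7275
  (0, 86/15) → W = 3182/75

The binding constraints are t = 0 and 9.4s + 0.3t = 16.2.
Solving simultaneously gives s = 81/47, t = 0.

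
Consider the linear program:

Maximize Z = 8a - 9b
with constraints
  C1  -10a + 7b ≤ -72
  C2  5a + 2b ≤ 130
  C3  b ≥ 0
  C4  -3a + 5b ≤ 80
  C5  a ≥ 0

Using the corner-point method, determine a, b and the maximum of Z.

Feasible corners and Z = 8a - 9b:
  (1054/55, 188/11) → Z = -28/55
  (36/5, 0) → Z = 288/5
  (26, 0) → Z = 208

The binding constraints are 5a + 2b = 130 and b = 0.
Solving simultaneously gives a = 26, b = 0.

a = 26, b = 0, maximum Z = 208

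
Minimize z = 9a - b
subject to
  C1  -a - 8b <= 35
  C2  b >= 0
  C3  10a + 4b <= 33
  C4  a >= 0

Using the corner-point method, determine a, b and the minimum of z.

The binding constraints are 10a + 4b = 33 and a = 0.
Solving simultaneously gives a = 0, b = 33/4.

a = 0, b = 33/4, minimum z = -33/4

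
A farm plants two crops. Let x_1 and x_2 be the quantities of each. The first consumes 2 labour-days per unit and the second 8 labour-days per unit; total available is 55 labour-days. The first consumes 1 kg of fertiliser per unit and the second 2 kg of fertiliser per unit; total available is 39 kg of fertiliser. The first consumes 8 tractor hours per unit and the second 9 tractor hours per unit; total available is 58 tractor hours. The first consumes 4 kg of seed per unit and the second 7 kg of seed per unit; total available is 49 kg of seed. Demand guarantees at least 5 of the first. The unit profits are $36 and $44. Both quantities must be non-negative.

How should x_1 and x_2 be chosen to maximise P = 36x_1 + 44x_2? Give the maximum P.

x_1 = 5, x_2 = 2, maximum P = 268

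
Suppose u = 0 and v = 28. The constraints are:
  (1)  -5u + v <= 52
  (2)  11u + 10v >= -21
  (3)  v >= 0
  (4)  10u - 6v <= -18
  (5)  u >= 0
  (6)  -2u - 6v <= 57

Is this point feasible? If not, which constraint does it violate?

(1): 28 ≤ 52 ✓
(2): 280 ≥ -21 ✓
(3): 28 ≥ 0 ✓
(4): -168 ≤ -18 ✓
(5): 0 ≥ 0 ✓
(6): -168 ≤ 57 ✓

feasible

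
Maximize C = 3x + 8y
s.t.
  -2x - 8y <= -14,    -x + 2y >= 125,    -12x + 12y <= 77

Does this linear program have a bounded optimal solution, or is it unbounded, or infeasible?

From the feasible point (673/6, 1423/12), moving in the direction (2, 1) keeps every constraint satisfied while C increases without bound.

unbounded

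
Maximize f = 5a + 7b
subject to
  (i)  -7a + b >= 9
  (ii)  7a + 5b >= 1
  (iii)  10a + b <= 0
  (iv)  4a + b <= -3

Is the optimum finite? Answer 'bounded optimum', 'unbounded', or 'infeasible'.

From the feasible point (-16/13, 25/13), moving in the direction (-5, 7) keeps every constraint satisfied while f increases without bound.

unbounded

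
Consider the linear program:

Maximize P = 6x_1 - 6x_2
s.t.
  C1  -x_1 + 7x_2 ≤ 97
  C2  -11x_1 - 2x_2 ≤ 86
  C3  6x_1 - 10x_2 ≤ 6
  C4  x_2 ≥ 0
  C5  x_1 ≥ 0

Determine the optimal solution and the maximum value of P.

x_1 = 253/8, x_2 = 147/8, maximum P = 159/2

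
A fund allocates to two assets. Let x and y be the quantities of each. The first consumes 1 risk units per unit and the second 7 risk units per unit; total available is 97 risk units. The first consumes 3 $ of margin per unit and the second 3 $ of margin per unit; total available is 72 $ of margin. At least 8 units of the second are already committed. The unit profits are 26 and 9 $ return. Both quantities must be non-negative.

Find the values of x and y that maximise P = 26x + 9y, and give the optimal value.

x = 16, y = 8, maximum P = 488

The optimum lies where 3x + 3y = 72 and y = 8.
Solving simultaneously gives x = 16, y = 8.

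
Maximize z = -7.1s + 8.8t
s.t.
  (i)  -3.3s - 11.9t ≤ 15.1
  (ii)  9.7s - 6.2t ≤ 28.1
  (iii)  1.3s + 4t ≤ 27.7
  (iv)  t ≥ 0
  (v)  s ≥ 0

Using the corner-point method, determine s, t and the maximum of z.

s = 0, t = 6.925, maximum z = 60.94

Extreme points and z = -7.1s + 8.8t:
  (14207/2343, 11608/2343) → z = 4269/7810
  (281/97, 0) → z = -19951/970
  (0, 277/40) → z = 3047/50
  (0, 0) → z = 0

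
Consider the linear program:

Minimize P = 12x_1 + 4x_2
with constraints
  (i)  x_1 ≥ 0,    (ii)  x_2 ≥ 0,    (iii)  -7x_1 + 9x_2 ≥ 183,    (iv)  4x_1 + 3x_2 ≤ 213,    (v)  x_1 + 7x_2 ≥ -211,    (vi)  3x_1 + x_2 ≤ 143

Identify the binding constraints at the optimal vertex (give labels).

Extreme points and P = 12x_1 + 4x_2:
  (0, 61/3) → P = 244/3
  (0, 71) → P = 284
  (24, 39) → P = 444

The minimum is at (0, 61/3). Substituting into each constraint, equality holds for (i) and (iii); the remaining constraints have slack.

(i) and (iii)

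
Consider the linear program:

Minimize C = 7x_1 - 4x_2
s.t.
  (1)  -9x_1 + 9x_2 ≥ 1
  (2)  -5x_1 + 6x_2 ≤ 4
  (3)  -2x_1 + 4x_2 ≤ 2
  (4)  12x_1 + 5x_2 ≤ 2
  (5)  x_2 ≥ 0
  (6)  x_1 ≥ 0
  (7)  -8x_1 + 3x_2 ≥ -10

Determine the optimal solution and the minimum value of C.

x_1 = 0, x_2 = 2/5, minimum C = -8/5

Feasible corners and C = 7x_1 - 4x_2:
  (13/153, 10/51) → C = -29/153
  (0, 1/9) → C = -4/9
  (0, 2/5) → C = -8/5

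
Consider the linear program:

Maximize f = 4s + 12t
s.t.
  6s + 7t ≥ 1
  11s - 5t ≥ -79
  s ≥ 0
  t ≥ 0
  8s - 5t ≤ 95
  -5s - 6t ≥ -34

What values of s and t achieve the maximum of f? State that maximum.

At the optimal vertex, s = 0 and -5s - 6t = -34.
Solving simultaneously gives s = 0, t = 17/3.

s = 0, t = 17/3, maximum f = 68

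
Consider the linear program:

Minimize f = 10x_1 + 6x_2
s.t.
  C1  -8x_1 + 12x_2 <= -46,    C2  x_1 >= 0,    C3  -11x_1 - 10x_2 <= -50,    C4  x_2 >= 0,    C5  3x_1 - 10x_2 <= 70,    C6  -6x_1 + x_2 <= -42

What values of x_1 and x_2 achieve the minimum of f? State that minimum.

Corner points and f = 10x_1 + 6x_2:
  (229/32, 15/16) → f = 1235/16
  (70/3, 0) → f = 700/3
  (7, 0) → f = 70
The feasible region is unbounded (it extends along (10, 3), (3, 2)), but f strictly increases along every unbounded feasible direction, so there is no improving ray and the minimum is attained at a vertex.

x_1 = 7, x_2 = 0, minimum f = 70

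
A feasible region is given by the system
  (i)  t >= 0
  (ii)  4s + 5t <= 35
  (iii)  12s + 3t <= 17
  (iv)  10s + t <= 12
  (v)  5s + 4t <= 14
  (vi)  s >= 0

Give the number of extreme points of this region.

5

Intersecting each pair of boundary lines and keeping only the points that satisfy every inequality leaves:
  (6/5, 0)
  (0, 0)
  (19/18, 13/9)
  (26/33, 83/33)
  (0, 7/2)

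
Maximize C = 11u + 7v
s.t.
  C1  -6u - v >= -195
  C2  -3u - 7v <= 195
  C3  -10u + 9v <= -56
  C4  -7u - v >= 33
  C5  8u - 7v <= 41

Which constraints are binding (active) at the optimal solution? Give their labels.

Vertices and C = 11u + 7v:
  (-1363/97, -2118/97) → C = -29819/97
  (-14, -153/7) → C = -307
  (-23/2, -19) → C = -519/2

The maximum is at (-23/2, -19). Substituting into each constraint, equality holds for C3 and C5; the remaining constraints have slack.

C3 and C5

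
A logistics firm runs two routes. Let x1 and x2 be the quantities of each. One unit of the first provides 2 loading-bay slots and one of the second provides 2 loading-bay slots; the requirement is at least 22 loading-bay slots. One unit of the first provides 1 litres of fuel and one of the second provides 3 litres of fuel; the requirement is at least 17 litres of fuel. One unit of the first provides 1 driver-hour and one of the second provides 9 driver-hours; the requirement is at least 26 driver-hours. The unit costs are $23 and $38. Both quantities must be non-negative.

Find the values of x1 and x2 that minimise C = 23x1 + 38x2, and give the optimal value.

x1 = 8, x2 = 3, minimum C = 298

Vertices and C = 23x1 + 38x2:
  (0, 11) → C = 418
  (26, 0) → C = 598
  (8, 3) → C = 298
  (25/2, 3/2) → C = 689/2
The feasible region is unbounded (it extends along (0, 1), (1, 0)), but C strictly increases along every unbounded feasible direction, so there is no improving ray and the minimum is attained at a vertex.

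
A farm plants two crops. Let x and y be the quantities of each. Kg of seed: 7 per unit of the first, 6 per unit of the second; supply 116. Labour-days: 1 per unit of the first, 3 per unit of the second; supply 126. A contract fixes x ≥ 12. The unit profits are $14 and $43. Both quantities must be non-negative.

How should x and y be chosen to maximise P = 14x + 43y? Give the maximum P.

x = 12, y = 16/3, maximum P = 1192/3

Feasible corners and P = 14x + 43y:
  (116/7, 0) → P = 232
  (12, 0) → P = 168
  (12, 16/3) → P = 1192/3

The binding constraints are 7x + 6y = 116 and x = 12.
Solving simultaneously gives x = 12, y = 16/3.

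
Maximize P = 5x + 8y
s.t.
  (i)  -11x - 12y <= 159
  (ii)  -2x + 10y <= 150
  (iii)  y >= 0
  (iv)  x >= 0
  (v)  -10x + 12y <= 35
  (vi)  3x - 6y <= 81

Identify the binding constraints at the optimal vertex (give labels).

Corner points and P = 5x + 8y:
  (725/38, 715/38) → P = 9345/38
  (95, 34) → P = 747
  (0, 0) → P = 0
  (27, 0) → P = 135
  (0, 35/12) → P = 70/3

The maximum is at (95, 34). Substituting into each constraint, equality holds for (ii) and (vi); the remaining constraints have slack.

(ii) and (vi)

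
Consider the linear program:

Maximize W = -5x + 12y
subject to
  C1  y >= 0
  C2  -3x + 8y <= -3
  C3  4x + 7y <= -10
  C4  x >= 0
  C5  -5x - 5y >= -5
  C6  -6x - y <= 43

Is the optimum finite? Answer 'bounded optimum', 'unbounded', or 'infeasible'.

The boundaries y = 0 and -3x + 8y = -3 meet at (1, 0), but that point violates 4x + 7y ≤ -10. Every candidate vertex is excluded by some other constraint, so the feasible region is empty.

infeasible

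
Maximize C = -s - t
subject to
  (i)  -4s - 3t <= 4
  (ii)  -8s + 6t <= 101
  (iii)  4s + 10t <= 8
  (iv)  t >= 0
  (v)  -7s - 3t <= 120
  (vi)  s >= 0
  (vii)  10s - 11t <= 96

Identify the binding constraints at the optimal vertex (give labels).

Extreme points and C = -s - t:
  (2, 0) → C = -2
  (0, 4/5) → C = -4/5
  (0, 0) → C = 0

The maximum is at (0, 0). Substituting into each constraint, equality holds for (iv) and (vi); the remaining constraints have slack.

(iv) and (vi)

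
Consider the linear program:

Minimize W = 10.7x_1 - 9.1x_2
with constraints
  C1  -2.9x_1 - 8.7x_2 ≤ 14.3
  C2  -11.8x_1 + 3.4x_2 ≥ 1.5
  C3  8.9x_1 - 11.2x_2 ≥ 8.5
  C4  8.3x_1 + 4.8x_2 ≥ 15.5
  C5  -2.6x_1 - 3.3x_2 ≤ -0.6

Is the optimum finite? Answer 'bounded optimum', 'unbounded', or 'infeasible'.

The boundaries -2.9x_1 - 8.7x_2 = 14.3 and -2.6x_1 - 3.3x_2 = -0.6 meet at (1747/435, -3892/1305), but that point violates -11.8x_1 + 3.4x_2 ≥ 1.5. Every candidate vertex is excluded by some other constraint, so the feasible region is empty.

infeasible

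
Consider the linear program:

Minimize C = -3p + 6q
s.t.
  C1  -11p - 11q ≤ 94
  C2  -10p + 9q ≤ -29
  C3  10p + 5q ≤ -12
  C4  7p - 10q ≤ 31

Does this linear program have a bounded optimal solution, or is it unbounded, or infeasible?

The boundaries -11p - 11q = 94 and -10p + 9q = -29 meet at (-527/209, -1259/209), but that point violates 7p - 10q ≤ 31. Every candidate vertex is excluded by some other constraint, so the feasible region is empty.

infeasible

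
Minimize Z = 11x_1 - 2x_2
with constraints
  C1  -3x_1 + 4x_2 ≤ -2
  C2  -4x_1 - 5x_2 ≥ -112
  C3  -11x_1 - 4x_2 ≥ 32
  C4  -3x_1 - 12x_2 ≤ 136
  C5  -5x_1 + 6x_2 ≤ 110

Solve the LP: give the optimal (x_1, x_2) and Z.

x_1 = -65/6, x_2 = -69/8, minimum Z = -1223/12

Extreme points and Z = 11x_1 - 2x_2:
  (-15/7, -59/28) → Z = -271/14
  (-65/6, -69/8) → Z = -1223/12
  (4/3, -35/3) → Z = 38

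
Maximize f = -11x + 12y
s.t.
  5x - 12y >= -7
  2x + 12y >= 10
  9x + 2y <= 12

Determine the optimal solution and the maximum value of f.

x = 3/7, y = 16/21, maximum f = 31/7

At the optimal vertex, 5x - 12y = -7 and 2x + 12y = 10.
Solving simultaneously gives x = 3/7, y = 16/21.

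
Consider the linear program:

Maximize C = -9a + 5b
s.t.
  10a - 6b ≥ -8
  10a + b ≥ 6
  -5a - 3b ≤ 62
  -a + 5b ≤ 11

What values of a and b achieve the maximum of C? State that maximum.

Feasible corners and C = -9a + 5b:
  (2/5, 2) → C = 32/5
  (13/22, 51/22) → C = 69/11
  (16/5, -26) → C = -794/5
The feasible region is unbounded (it extends along (3, -5), (5, 1)), but C strictly decreases along every unbounded feasible direction, so there is no improving ray and the maximum is attained at a vertex.

The optimum lies where 10a - 6b = -8 and 10a + b = 6.
Solving simultaneously gives a = 2/5, b = 2.

a = 2/5, b = 2, maximum C = 32/5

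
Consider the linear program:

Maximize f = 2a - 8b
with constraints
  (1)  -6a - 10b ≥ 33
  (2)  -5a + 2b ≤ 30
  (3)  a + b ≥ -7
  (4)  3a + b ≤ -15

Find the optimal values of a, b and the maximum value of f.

a = -4, b = -3, maximum f = 16

Corner points and f = 2a - 8b:
  (-183/31, 15/62) → f = -426/31
  (-39/8, -3/8) → f = -27/4
  (-44/7, -5/7) → f = -48/7
  (-4, -3) → f = 16

The binding constraints are a + b = -7 and 3a + b = -15.
Solving simultaneously gives a = -4, b = -3.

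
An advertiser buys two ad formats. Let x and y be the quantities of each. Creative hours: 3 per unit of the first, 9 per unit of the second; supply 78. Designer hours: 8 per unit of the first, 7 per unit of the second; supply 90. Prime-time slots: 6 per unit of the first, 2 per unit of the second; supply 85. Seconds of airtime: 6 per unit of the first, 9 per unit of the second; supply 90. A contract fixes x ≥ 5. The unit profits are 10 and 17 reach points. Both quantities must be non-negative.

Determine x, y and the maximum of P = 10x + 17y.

x = 5, y = 20/3, maximum P = 490/3

The binding constraints are 6x + 9y = 90 and x = 5.
Solving simultaneously gives x = 5, y = 20/3.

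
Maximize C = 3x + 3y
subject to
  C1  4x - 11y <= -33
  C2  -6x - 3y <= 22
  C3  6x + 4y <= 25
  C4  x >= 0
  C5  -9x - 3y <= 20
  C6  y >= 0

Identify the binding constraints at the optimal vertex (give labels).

C3 and C4

Extreme points and C = 3x + 3y:
  (143/82, 149/41) → C = 1323/82
  (0, 3) → C = 9
  (0, 25/4) → C = 75/4

The maximum is at (0, 25/4). Substituting into each constraint, equality holds for C3 and C4; the remaining constraints have slack.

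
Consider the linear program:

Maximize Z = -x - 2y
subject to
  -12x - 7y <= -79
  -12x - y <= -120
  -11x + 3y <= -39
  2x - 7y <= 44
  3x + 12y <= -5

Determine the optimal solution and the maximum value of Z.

x = 442/43, y = -144/43, maximum Z = -154/43

Vertices and Z = -x - 2y:
  (442/43, -144/43) → Z = -154/43
  (1445/141, -140/47) → Z = -605/141
  (493/45, -142/45) → Z = -209/45

At the optimal vertex, -12x - y = -120 and 2x - 7y = 44.
Solving simultaneously gives x = 442/43, y = -144/43.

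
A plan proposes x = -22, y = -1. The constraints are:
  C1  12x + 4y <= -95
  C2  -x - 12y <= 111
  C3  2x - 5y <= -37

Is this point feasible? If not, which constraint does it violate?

C1: -268 ≤ -95 ✓
C2: 34 ≤ 111 ✓
C3: -39 ≤ -37 ✓

feasible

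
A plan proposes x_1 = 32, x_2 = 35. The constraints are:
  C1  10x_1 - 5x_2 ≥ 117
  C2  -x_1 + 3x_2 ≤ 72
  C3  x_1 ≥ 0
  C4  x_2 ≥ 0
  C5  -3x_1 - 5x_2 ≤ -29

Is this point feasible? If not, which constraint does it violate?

Constraint C2: -x_1 + 3x_2 = 73, which is not ≤ 72. All other constraints are satisfied.

not feasible — violates C2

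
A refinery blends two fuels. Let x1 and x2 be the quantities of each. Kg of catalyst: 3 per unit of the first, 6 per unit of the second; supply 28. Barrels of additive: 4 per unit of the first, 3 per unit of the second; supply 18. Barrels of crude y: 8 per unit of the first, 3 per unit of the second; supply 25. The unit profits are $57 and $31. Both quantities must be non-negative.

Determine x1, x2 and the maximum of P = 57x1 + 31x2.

Vertices and P = 57x1 + 31x2:
  (0, 0) → P = 0
  (0, 14/3) → P = 434/3
  (25/8, 0) → P = 1425/8
  (8/5, 58/15) → P = 3166/15
  (7/4, 11/3) → P = 2561/12

x1 = 7/4, x2 = 11/3, maximum P = 2561/12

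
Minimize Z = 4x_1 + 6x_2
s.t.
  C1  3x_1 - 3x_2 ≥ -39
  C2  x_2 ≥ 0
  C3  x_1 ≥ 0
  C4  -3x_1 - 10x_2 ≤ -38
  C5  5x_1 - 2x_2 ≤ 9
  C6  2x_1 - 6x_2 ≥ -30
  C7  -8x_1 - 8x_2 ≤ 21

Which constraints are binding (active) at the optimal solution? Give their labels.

Feasible corners and Z = 4x_1 + 6x_2:
  (0, 19/5) → Z = 114/5
  (0, 5) → Z = 30
  (83/28, 163/56) → Z = 821/28
  (57/13, 84/13) → Z = 732/13

The minimum is at (0, 19/5). Substituting into each constraint, equality holds for C3 and C4; the remaining constraints have slack.

C3 and C4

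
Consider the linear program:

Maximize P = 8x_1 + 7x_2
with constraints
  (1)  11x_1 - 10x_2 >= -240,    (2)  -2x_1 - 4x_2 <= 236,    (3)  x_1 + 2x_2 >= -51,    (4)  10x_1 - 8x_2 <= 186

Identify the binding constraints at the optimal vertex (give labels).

(1) and (4)

Vertices and P = 8x_1 + 7x_2:
  (-495/16, -321/32) → P = -10167/32
  (315, 741/2) → P = 10227/2
  (-9/7, -174/7) → P = -1290/7

The maximum is at (315, 741/2). Substituting into each constraint, equality holds for (1) and (4); the remaining constraints have slack.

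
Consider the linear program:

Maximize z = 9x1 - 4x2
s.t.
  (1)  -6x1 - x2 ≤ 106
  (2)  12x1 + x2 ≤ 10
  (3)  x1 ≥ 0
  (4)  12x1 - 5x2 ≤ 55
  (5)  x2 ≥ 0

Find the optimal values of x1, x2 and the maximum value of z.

Vertices and z = 9x1 - 4x2:
  (0, 10) → z = -40
  (5/6, 0) → z = 15/2
  (0, 0) → z = 0

x1 = 5/6, x2 = 0, maximum z = 15/2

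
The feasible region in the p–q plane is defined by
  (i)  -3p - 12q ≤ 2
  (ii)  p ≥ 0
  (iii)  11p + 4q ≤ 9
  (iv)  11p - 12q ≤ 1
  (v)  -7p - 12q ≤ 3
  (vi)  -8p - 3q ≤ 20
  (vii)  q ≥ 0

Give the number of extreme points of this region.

4

Of the 21 pairwise boundary intersections, those satisfying every inequality are:
  (0, 9/4)
  (0, 0)
  (7/11, 1/2)
  (1/11, 0)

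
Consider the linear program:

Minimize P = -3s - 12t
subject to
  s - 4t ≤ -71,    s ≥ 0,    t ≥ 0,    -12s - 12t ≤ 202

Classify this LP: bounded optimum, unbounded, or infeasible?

From the feasible point (0, 71/4), moving in the direction (0, 1) keeps every constraint satisfied while P decreases without bound.

unbounded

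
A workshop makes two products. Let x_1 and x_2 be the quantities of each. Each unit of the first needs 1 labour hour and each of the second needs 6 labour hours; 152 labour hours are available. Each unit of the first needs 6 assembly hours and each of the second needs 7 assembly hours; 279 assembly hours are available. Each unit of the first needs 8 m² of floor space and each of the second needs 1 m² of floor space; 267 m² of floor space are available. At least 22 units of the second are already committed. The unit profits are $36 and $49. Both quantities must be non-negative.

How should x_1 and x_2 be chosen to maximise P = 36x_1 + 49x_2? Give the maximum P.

Extreme points and P = 36x_1 + 49x_2:
  (0, 76/3) → P = 3724/3
  (0, 22) → P = 1078
  (20, 22) → P = 1798

x_1 = 20, x_2 = 22, maximum P = 1798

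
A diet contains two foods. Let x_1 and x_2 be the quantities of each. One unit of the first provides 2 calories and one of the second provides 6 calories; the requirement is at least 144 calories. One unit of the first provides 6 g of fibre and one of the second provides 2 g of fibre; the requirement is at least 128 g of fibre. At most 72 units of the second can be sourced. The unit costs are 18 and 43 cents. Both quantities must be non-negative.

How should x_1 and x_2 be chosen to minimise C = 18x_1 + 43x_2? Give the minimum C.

x_1 = 15, x_2 = 19, minimum C = 1087

Vertices and C = 18x_1 + 43x_2:
  (0, 64) → C = 2752
  (0, 72) → C = 3096
  (72, 0) → C = 1296
  (15, 19) → C = 1087
The feasible region is unbounded (it extends along (1, 0)), but C strictly increases along every unbounded feasible direction, so there is no improving ray and the minimum is attained at a vertex.

The binding constraints are 2x_1 + 6x_2 = 144 and 6x_1 + 2x_2 = 128.
Solving simultaneously gives x_1 = 15, x_2 = 19.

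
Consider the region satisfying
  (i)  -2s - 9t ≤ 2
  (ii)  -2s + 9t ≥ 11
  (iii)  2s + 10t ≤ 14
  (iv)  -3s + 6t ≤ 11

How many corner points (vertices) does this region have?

The feasible vertices (each the meet of two boundaries and inside every other half-plane) are:
  (8/19, 25/19)
  (-11/5, 11/15)
  (-13/21, 32/21)

3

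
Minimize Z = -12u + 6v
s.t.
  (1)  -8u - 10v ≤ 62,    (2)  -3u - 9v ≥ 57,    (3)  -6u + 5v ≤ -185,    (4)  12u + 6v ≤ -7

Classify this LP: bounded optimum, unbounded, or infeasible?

infeasible

The boundaries -8u - 10v = 62 and -3u - 9v = 57 meet at (2/7, -45/7), but that point violates -6u + 5v ≤ -185. Every candidate vertex is excluded by some other constraint, so the feasible region is empty.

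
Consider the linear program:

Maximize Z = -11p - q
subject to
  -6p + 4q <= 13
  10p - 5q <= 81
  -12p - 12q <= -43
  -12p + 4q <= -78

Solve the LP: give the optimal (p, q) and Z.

p = 277/48, q = -35/16, maximum Z = -1471/24

Vertices and Z = -11p - q:
  (389/10, 308/5) → Z = -979/2
  (91/6, 26) → Z = -1157/6
  (1187/180, -271/90) → Z = -2503/36
  (277/48, -35/16) → Z = -1471/24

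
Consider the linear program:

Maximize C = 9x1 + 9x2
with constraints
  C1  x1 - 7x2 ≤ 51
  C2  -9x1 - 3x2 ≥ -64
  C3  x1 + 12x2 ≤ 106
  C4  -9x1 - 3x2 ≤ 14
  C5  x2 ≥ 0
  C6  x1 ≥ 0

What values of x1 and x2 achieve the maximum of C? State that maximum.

Corner points and C = 9x1 + 9x2:
  (30/7, 178/21) → C = 804/7
  (64/9, 0) → C = 64
  (0, 53/6) → C = 159/2
  (0, 0) → C = 0

The optimum lies where -9x1 - 3x2 = -64 and x1 + 12x2 = 106.
Solving simultaneously gives x1 = 30/7, x2 = 178/21.

x1 = 30/7, x2 = 178/21, maximum C = 804/7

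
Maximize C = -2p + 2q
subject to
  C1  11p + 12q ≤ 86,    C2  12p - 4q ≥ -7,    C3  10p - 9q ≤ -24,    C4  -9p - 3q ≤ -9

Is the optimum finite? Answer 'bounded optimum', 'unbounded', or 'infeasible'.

bounded optimum

Extreme points and C = -2p + 2q:
  (65/47, 1109/188) → C = 849/94
  (162/73, 1124/219) → C = 1276/219
  (33/68, 109/34) → C = 185/34
The feasible region has finitely many vertices and no improving ray; the maximum is 849/94 at (65/47, 1109/188).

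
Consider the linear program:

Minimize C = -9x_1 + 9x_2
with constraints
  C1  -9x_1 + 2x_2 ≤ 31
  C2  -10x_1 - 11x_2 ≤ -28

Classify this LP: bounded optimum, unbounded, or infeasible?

From the feasible point (-285/119, 562/119), moving in the direction (11, -10) keeps every constraint satisfied while C decreases without bound.

unbounded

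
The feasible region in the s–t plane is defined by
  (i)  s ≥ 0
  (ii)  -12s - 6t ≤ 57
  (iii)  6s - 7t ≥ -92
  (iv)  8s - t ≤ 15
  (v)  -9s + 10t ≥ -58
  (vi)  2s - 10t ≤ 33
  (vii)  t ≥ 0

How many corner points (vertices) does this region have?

Intersecting each pair of boundary lines and keeping only the points that satisfy every inequality leaves:
  (0, 92/7)
  (0, 0)
  (197/50, 413/25)
  (15/8, 0)

4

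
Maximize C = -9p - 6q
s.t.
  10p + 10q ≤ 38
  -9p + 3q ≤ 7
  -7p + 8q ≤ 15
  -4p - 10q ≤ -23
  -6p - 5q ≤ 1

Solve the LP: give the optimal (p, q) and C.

p = 1/3, q = 13/6, maximum C = -16

Extreme points and C = -9p - 6q:
  (77/75, 208/75) → C = -647/25
  (5/2, 13/10) → C = -303/10
  (1/3, 13/6) → C = -16

The binding constraints are -7p + 8q = 15 and -4p - 10q = -23.
Solving simultaneously gives p = 1/3, q = 13/6.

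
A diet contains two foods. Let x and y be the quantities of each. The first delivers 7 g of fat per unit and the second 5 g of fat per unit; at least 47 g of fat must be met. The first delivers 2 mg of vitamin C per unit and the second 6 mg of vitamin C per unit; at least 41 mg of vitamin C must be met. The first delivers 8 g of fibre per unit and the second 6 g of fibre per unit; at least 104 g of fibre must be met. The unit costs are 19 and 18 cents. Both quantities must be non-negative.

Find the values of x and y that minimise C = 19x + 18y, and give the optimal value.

x = 21/2, y = 10/3, minimum C = 519/2

Extreme points and C = 19x + 18y:
  (0, 52/3) → C = 312
  (41/2, 0) → C = 779/2
  (21/2, 10/3) → C = 519/2
The feasible region is unbounded (it extends along (0, 1), (1, 0)), but C strictly increases along every unbounded feasible direction, so there is no improving ray and the minimum is attained at a vertex.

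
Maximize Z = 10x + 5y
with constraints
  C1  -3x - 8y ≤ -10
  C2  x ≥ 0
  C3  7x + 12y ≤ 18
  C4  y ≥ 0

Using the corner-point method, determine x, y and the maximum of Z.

x = 6/5, y = 4/5, maximum Z = 16

Vertices and Z = 10x + 5y:
  (0, 5/4) → Z = 25/4
  (6/5, 4/5) → Z = 16
  (0, 3/2) → Z = 15/2

The optimum lies where -3x - 8y = -10 and 7x + 12y = 18.
Solving simultaneously gives x = 6/5, y = 4/5.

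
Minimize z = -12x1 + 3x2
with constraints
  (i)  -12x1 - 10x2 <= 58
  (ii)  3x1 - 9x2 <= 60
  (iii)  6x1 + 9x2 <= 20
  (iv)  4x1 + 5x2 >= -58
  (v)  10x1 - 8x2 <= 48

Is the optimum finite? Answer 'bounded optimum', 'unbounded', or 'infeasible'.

Vertices and z = -12x1 + 3x2:
  (-361/24, 49/4) → z = 869/4
  (4/49, -289/49) → z = -915/49
  (296/69, -44/69) → z = -1228/23
The feasible region has finitely many vertices and no improving ray; the minimum is -1228/23 at (296/69, -44/69).

bounded optimum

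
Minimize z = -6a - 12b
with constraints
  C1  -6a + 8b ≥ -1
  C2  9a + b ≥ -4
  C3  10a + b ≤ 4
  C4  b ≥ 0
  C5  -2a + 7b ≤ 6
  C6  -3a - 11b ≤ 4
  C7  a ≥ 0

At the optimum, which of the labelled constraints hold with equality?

C3 and C5

Feasible corners and z = -6a - 12b:
  (33/86, 7/43) → z = -183/43
  (1/6, 0) → z = -1
  (11/36, 17/18) → z = -79/6
  (0, 0) → z = 0
  (0, 6/7) → z = -72/7

The minimum is at (11/36, 17/18). Substituting into each constraint, equality holds for C3 and C5; the remaining constraints have slack.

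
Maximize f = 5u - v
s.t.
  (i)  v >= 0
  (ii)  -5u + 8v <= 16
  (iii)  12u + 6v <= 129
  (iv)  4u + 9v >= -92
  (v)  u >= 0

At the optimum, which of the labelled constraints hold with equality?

Feasible corners and f = 5u - v:
  (43/4, 0) → f = 215/4
  (0, 0) → f = 0
  (52/7, 93/14) → f = 61/2
  (0, 2) → f = -2

The maximum is at (43/4, 0). Substituting into each constraint, equality holds for (i) and (iii); the remaining constraints have slack.

(i) and (iii)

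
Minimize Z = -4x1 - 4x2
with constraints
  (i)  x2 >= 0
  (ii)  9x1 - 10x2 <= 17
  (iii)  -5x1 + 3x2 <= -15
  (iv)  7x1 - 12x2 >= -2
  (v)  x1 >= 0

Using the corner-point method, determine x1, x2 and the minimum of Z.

x1 = 112/19, x2 = 137/38, minimum Z = -38

The optimum lies where 9x1 - 10x2 = 17 and 7x1 - 12x2 = -2.
Solving simultaneously gives x1 = 112/19, x2 = 137/38.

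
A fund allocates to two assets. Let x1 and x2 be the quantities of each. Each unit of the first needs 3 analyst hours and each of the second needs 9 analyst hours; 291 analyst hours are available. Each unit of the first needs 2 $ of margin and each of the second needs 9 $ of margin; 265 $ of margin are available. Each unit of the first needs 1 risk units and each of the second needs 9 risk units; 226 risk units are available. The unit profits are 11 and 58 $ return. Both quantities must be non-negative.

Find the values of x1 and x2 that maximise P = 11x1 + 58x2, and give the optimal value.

Feasible corners and P = 11x1 + 58x2:
  (0, 0) → P = 0
  (0, 226/9) → P = 13108/9
  (97, 0) → P = 1067
  (65/2, 43/2) → P = 3209/2

x1 = 65/2, x2 = 43/2, maximum P = 3209/2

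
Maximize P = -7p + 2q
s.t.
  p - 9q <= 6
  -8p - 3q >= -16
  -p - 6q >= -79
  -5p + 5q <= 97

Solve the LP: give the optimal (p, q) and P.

p = -903/40, q = -127/40, maximum P = 6067/40

Feasible corners and P = -7p + 2q:
  (54/25, -32/75) → P = -1198/75
  (-903/40, -127/40) → P = 6067/40
  (-47/15, 616/45) → P = 2219/45
  (-187/35, 492/35) → P = 2293/35

The optimum lies where p - 9q = 6 and -5p + 5q = 97.
Solving simultaneously gives p = -903/40, q = -127/40.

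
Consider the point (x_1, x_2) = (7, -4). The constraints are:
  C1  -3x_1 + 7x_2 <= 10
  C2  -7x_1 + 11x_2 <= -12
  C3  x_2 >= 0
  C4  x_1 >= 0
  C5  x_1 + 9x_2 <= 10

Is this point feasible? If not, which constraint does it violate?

Constraint C3: x_2 = -4, which is not ≥ 0. All other constraints are satisfied.

not feasible — violates C3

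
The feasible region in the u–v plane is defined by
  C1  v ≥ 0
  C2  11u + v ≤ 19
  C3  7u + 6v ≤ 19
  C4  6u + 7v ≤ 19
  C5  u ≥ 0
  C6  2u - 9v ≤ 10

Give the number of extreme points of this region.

Pairwise boundary intersections that survive every other constraint:
  (19/11, 0)
  (0, 0)
  (95/59, 76/59)
  (19/13, 19/13)
  (0, 19/7)

5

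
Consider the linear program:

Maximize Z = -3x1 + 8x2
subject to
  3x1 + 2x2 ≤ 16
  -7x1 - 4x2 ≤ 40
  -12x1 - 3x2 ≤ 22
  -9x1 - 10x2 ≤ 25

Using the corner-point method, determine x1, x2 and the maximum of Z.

x1 = -92/15, x2 = 86/5, maximum Z = 156

Feasible corners and Z = -3x1 + 8x2:
  (-92/15, 86/5) → Z = 156
  (35/2, -73/4) → Z = -397/2
  (-145/93, -34/31) → Z = -127/31

At the optimal vertex, 3x1 + 2x2 = 16 and -12x1 - 3x2 = 22.
Solving simultaneously gives x1 = -92/15, x2 = 86/5.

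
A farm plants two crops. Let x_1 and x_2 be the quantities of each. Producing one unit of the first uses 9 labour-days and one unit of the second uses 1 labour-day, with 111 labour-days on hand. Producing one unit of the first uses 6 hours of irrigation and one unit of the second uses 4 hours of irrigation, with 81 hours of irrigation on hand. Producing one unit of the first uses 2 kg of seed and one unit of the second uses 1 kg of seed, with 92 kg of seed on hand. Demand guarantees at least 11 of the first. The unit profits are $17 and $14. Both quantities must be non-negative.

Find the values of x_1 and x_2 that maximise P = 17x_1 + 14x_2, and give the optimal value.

Vertices and P = 17x_1 + 14x_2:
  (37/3, 0) → P = 629/3
  (11, 0) → P = 187
  (121/10, 21/10) → P = 2351/10
  (11, 15/4) → P = 479/2

The optimum lies where 6x_1 + 4x_2 = 81 and x_1 = 11.
Solving simultaneously gives x_1 = 11, x_2 = 15/4.

x_1 = 11, x_2 = 15/4, maximum P = 479/2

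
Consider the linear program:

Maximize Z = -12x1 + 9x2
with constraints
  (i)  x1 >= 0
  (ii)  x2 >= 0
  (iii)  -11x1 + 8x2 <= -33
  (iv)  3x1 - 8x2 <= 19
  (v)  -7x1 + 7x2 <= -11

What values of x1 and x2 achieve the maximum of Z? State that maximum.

x1 = 143/21, x2 = 110/21, maximum Z = -242/7

Extreme points and Z = -12x1 + 9x2:
  (3, 0) → Z = -36
  (19/3, 0) → Z = -76
  (143/21, 110/21) → Z = -242/7
The feasible region is unbounded (it extends along (1, 1), (8, 3)), but Z strictly decreases along every unbounded feasible direction, so there is no improving ray and the maximum is attained at a vertex.

At the optimal vertex, -11x1 + 8x2 = -33 and -7x1 + 7x2 = -11.
Solving simultaneously gives x1 = 143/21, x2 = 110/21.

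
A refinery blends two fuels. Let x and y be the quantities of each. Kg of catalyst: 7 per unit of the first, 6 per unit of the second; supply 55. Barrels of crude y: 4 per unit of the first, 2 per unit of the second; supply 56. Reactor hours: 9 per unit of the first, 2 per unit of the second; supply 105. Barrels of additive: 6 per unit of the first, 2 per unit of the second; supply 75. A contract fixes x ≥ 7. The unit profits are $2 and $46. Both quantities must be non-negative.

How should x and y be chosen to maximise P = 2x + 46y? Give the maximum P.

x = 7, y = 1, maximum P = 60

Vertices and P = 2x + 46y:
  (55/7, 0) → P = 110/7
  (7, 0) → P = 14
  (7, 1) → P = 60

The optimum lies where 7x + 6y = 55 and x = 7.
Solving simultaneously gives x = 7, y = 1.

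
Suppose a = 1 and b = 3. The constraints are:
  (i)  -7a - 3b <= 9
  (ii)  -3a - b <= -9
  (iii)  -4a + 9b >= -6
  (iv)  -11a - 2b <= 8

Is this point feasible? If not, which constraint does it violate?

not feasible — violates (ii)

Constraint (ii): -3a - b = -6, which is not ≤ -9. All other constraints are satisfied.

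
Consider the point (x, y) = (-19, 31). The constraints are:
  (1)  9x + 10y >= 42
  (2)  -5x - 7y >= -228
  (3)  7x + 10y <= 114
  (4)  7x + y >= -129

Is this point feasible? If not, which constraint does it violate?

not feasible — violates (3)

Constraint (3): 7x + 10y = 177, which is not ≤ 114. All other constraints are satisfied.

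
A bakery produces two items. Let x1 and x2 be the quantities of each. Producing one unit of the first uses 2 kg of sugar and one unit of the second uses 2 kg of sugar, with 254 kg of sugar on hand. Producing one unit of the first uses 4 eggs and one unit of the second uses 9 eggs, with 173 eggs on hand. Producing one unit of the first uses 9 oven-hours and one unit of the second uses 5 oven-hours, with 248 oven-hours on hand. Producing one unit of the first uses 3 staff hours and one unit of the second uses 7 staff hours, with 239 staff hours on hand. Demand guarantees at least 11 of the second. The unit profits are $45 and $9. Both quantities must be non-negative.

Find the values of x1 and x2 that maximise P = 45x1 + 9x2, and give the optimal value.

x1 = 37/2, x2 = 11, maximum P = 1863/2

Corner points and P = 45x1 + 9x2:
  (0, 173/9) → P = 173
  (0, 11) → P = 99
  (37/2, 11) → P = 1863/2

The binding constraints are 4x1 + 9x2 = 173 and x2 = 11.
Solving simultaneously gives x1 = 37/2, x2 = 11.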